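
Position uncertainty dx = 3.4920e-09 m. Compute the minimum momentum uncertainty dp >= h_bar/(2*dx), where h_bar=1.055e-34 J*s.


dp = h_bar / (2 * dx)
= 1.055e-34 / (2 * 3.4920e-09)
= 1.055e-34 / 6.9840e-09
= 1.5106e-26 kg*m/s

1.5106e-26


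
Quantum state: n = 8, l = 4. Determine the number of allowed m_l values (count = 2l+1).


m_l ranges from -l to +l in integer steps
So m_l goes from -4 to +4
Count = 2l + 1 = 2*4 + 1
= 9

9


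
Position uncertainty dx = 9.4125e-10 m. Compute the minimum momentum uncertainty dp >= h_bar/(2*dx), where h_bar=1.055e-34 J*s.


dp = h_bar / (2 * dx)
= 1.055e-34 / (2 * 9.4125e-10)
= 1.055e-34 / 1.8825e-09
= 5.6042e-26 kg*m/s

5.6042e-26


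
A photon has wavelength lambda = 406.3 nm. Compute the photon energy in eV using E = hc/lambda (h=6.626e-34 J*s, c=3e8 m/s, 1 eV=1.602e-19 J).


E = hc / lambda
= (6.626e-34)(3e8) / (406.3e-9)
= 1.9878e-25 / 4.0630e-07
= 4.8924e-19 J
Converting to eV: 4.8924e-19 / 1.602e-19
= 3.054 eV

3.054


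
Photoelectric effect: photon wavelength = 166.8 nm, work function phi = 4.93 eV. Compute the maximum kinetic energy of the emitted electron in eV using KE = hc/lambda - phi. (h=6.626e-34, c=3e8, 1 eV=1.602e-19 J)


E_photon = hc / lambda
= (6.626e-34)(3e8) / (166.8e-9)
= 1.1917e-18 J
= 7.439 eV
KE = E_photon - phi
= 7.439 - 4.93
= 2.509 eV

2.509


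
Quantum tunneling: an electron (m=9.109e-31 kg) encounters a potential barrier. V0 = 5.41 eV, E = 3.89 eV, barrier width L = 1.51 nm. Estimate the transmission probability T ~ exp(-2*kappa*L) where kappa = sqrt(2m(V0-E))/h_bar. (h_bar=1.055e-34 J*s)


V0 - E = 1.52 eV = 2.4350e-19 J
kappa = sqrt(2 * m * (V0-E)) / h_bar
= sqrt(2 * 9.109e-31 * 2.4350e-19) / 1.055e-34
= 6.3132e+09 /m
2*kappa*L = 2 * 6.3132e+09 * 1.51e-9
= 19.0659
T = exp(-19.0659) = 5.245344e-09

5.245344e-09


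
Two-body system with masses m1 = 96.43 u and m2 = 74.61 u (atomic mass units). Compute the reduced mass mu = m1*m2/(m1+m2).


mu = m1 * m2 / (m1 + m2)
= 96.43 * 74.61 / (96.43 + 74.61)
= 7194.6423 / 171.04
= 42.0641 u

42.0641


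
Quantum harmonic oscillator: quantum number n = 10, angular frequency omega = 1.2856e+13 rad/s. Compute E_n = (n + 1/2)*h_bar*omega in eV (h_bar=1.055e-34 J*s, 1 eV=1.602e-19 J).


E = (n + 1/2) * h_bar * omega
= (10 + 0.5) * 1.055e-34 * 1.2856e+13
= 10.5 * 1.3563e-21
= 1.4241e-20 J
= 0.0889 eV

0.0889


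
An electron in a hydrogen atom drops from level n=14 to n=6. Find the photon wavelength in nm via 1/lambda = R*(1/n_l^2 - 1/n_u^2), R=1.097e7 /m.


1/lambda = R * (1/n_l^2 - 1/n_u^2)
= 1.097e7 * (1/6^2 - 1/14^2)
= 1.097e7 * (0.027778 - 0.005102)
= 1.097e7 * 0.022676
= 2.4875e+05 /m
lambda = 1 / 2.4875e+05 = 4020.0547 nm

4020.0547


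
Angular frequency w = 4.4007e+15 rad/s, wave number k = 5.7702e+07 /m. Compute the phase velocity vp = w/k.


vp = w / k
= 4.4007e+15 / 5.7702e+07
= 7.6266e+07 m/s

7.6266e+07


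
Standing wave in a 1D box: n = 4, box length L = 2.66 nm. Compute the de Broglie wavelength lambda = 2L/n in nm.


lambda = 2L / n
= 2 * 2.66 / 4
= 5.32 / 4
= 1.33 nm

1.33


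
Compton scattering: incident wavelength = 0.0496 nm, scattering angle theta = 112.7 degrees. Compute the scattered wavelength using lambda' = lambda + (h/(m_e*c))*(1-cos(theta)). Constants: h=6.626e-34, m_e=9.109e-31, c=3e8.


Compton wavelength: h/(m_e*c) = 2.4247e-12 m
d_lambda = 2.4247e-12 * (1 - cos(112.7 deg))
= 2.4247e-12 * 1.385906
= 3.3604e-12 m = 0.00336 nm
lambda' = 0.0496 + 0.00336
= 0.05296 nm

0.05296


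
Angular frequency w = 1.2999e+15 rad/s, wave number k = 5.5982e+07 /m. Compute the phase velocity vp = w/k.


vp = w / k
= 1.2999e+15 / 5.5982e+07
= 2.3220e+07 m/s

2.3220e+07


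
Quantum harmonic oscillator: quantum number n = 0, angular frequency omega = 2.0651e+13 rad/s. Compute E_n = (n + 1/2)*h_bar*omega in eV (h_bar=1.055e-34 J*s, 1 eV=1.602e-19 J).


E = (n + 1/2) * h_bar * omega
= (0 + 0.5) * 1.055e-34 * 2.0651e+13
= 0.5 * 2.1787e-21
= 1.0893e-21 J
= 0.0068 eV

0.0068


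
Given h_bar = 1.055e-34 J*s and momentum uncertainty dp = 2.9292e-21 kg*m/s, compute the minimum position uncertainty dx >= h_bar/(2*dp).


dx = h_bar / (2 * dp)
= 1.055e-34 / (2 * 2.9292e-21)
= 1.055e-34 / 5.8584e-21
= 1.8008e-14 m

1.8008e-14


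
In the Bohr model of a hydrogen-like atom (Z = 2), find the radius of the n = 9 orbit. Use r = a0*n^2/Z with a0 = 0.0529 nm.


r = a0 * n^2 / Z
= 0.0529 * 9^2 / 2
= 0.0529 * 81 / 2
= 2.1425 nm

2.1425


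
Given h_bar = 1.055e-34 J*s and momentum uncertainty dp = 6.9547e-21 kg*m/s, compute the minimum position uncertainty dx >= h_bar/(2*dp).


dx = h_bar / (2 * dp)
= 1.055e-34 / (2 * 6.9547e-21)
= 1.055e-34 / 1.3909e-20
= 7.5848e-15 m

7.5848e-15


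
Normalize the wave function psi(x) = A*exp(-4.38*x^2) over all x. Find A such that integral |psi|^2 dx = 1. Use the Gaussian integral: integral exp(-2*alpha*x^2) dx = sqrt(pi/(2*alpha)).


integral |psi|^2 dx = A^2 * sqrt(pi/(2*alpha)) = 1
A^2 = sqrt(2*alpha/pi)
= sqrt(2 * 4.38 / pi)
= 1.669849
A = sqrt(1.669849)
= 1.2922

1.2922


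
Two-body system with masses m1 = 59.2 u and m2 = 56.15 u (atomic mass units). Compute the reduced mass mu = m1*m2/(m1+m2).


mu = m1 * m2 / (m1 + m2)
= 59.2 * 56.15 / (59.2 + 56.15)
= 3324.08 / 115.35
= 28.8173 u

28.8173


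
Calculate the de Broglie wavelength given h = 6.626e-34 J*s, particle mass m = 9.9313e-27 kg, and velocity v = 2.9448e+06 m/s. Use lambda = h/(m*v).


lambda = h / (m * v)
= 6.626e-34 / (9.9313e-27 * 2.9448e+06)
= 6.626e-34 / 2.9246e-20
= 2.2656e-14 m

2.2656e-14


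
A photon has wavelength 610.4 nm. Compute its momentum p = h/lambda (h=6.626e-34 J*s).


p = h / lambda
= 6.626e-34 / (610.4e-9)
= 6.626e-34 / 6.1040e-07
= 1.0855e-27 kg*m/s

1.0855e-27


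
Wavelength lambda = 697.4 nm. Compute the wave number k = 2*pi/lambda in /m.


k = 2 * pi / lambda
= 6.2832 / (697.4e-9)
= 6.2832 / 6.9740e-07
= 9.0094e+06 /m

9.0094e+06


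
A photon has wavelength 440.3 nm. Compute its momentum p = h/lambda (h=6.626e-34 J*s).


p = h / lambda
= 6.626e-34 / (440.3e-9)
= 6.626e-34 / 4.4030e-07
= 1.5049e-27 kg*m/s

1.5049e-27


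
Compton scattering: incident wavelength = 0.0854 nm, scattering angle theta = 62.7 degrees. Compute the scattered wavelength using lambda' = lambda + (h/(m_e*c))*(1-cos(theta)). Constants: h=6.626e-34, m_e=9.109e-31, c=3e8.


Compton wavelength: h/(m_e*c) = 2.4247e-12 m
d_lambda = 2.4247e-12 * (1 - cos(62.7 deg))
= 2.4247e-12 * 0.54135
= 1.3126e-12 m = 0.001313 nm
lambda' = 0.0854 + 0.001313
= 0.086713 nm

0.086713


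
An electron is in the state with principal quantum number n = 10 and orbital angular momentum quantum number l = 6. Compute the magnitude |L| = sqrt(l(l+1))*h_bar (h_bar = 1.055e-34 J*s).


L = sqrt(l*(l+1)) * h_bar
= sqrt(6 * 7) * 1.055e-34
= sqrt(42) * 1.055e-34
= 6.4807 * 1.055e-34
= 6.8372e-34 J*s

6.8372e-34


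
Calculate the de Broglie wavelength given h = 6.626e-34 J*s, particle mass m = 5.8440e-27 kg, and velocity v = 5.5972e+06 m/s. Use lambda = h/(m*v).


lambda = h / (m * v)
= 6.626e-34 / (5.8440e-27 * 5.5972e+06)
= 6.626e-34 / 3.2710e-20
= 2.0257e-14 m

2.0257e-14


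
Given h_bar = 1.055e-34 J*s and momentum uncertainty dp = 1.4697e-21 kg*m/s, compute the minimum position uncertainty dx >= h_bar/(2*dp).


dx = h_bar / (2 * dp)
= 1.055e-34 / (2 * 1.4697e-21)
= 1.055e-34 / 2.9394e-21
= 3.5892e-14 m

3.5892e-14


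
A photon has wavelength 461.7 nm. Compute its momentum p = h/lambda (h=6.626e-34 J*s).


p = h / lambda
= 6.626e-34 / (461.7e-9)
= 6.626e-34 / 4.6170e-07
= 1.4351e-27 kg*m/s

1.4351e-27


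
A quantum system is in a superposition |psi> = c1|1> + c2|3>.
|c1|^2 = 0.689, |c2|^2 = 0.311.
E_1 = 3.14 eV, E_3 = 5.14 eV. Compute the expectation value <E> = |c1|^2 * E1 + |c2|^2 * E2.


<E> = |c1|^2 * E1 + |c2|^2 * E2
= 0.689 * 3.14 + 0.311 * 5.14
= 2.1635 + 1.5985
= 3.762 eV

3.762


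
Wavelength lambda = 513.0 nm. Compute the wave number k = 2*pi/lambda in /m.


k = 2 * pi / lambda
= 6.2832 / (513.0e-9)
= 6.2832 / 5.1300e-07
= 1.2248e+07 /m

1.2248e+07


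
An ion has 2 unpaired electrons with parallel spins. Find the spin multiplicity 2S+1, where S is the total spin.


Total spin S = N * (1/2) = 2 * 0.5 = 1.0
Spin multiplicity = 2S + 1
= 2 * 1.0 + 1
= 3

3


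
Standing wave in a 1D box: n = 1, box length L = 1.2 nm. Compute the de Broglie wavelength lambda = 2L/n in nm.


lambda = 2L / n
= 2 * 1.2 / 1
= 2.4 / 1
= 2.4 nm

2.4


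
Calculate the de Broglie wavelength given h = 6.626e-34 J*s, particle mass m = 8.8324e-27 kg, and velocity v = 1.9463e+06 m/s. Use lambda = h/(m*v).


lambda = h / (m * v)
= 6.626e-34 / (8.8324e-27 * 1.9463e+06)
= 6.626e-34 / 1.7191e-20
= 3.8545e-14 m

3.8545e-14


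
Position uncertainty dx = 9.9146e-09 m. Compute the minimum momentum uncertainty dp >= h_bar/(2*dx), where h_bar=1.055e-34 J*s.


dp = h_bar / (2 * dx)
= 1.055e-34 / (2 * 9.9146e-09)
= 1.055e-34 / 1.9829e-08
= 5.3204e-27 kg*m/s

5.3204e-27


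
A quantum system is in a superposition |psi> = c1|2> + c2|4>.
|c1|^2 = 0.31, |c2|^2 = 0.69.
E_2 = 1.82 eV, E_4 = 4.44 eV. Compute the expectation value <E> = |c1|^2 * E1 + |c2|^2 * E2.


<E> = |c1|^2 * E1 + |c2|^2 * E2
= 0.31 * 1.82 + 0.69 * 4.44
= 0.5642 + 3.0636
= 3.6278 eV

3.6278


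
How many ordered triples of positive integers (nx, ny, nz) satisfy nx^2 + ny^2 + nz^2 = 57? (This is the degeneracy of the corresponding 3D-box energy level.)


Enumerate all (nx, ny, nz) with nx^2 + ny^2 + nz^2 = 57:
(2,2,7)
(2,7,2)
(4,4,5)
(4,5,4)
(5,4,4)
(7,2,2)
Total degeneracy = 6

6


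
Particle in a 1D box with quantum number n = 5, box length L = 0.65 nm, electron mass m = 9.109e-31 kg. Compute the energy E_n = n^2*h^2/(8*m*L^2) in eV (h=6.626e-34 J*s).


E = n^2 * h^2 / (8 * m * L^2)
= 5^2 * (6.626e-34)^2 / (8 * 9.109e-31 * (0.65e-9)^2)
= 25 * 4.3904e-67 / (8 * 9.109e-31 * 4.2250e-19)
= 3.5650e-18 J
= 22.2532 eV

22.2532


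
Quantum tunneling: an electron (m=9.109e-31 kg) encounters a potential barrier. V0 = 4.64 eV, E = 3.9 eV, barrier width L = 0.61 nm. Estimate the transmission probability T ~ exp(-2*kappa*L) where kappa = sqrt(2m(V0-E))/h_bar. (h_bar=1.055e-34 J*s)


V0 - E = 0.74 eV = 1.1855e-19 J
kappa = sqrt(2 * m * (V0-E)) / h_bar
= sqrt(2 * 9.109e-31 * 1.1855e-19) / 1.055e-34
= 4.4050e+09 /m
2*kappa*L = 2 * 4.4050e+09 * 0.61e-9
= 5.3741
T = exp(-5.3741) = 4.635141e-03

4.635141e-03


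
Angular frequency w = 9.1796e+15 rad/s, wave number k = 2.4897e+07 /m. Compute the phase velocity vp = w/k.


vp = w / k
= 9.1796e+15 / 2.4897e+07
= 3.6870e+08 m/s

3.6870e+08


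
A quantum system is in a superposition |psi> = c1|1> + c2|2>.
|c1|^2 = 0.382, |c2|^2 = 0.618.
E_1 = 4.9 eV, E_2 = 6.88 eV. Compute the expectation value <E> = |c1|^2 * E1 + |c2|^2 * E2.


<E> = |c1|^2 * E1 + |c2|^2 * E2
= 0.382 * 4.9 + 0.618 * 6.88
= 1.8718 + 4.2518
= 6.1236 eV

6.1236


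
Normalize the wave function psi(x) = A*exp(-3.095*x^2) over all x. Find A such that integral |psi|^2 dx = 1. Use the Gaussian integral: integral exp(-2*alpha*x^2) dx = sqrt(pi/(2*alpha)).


integral |psi|^2 dx = A^2 * sqrt(pi/(2*alpha)) = 1
A^2 = sqrt(2*alpha/pi)
= sqrt(2 * 3.095 / pi)
= 1.403687
A = sqrt(1.403687)
= 1.1848

1.1848


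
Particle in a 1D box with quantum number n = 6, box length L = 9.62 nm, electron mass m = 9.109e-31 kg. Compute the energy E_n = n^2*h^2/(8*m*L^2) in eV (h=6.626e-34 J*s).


E = n^2 * h^2 / (8 * m * L^2)
= 6^2 * (6.626e-34)^2 / (8 * 9.109e-31 * (9.62e-9)^2)
= 36 * 4.3904e-67 / (8 * 9.109e-31 * 9.2544e-17)
= 2.3437e-20 J
= 0.1463 eV

0.1463


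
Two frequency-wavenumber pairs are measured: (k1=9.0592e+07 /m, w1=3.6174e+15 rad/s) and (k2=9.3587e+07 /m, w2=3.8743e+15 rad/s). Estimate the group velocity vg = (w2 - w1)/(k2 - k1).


vg = (w2 - w1) / (k2 - k1)
= (3.8743e+15 - 3.6174e+15) / (9.3587e+07 - 9.0592e+07)
= 2.5690e+14 / 2.9950e+06
= 8.5776e+07 m/s

8.5776e+07


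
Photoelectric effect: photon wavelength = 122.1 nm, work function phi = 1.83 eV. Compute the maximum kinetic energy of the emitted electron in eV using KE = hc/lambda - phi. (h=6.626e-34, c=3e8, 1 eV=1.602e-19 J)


E_photon = hc / lambda
= (6.626e-34)(3e8) / (122.1e-9)
= 1.6280e-18 J
= 10.1624 eV
KE = E_photon - phi
= 10.1624 - 1.83
= 8.3324 eV

8.3324


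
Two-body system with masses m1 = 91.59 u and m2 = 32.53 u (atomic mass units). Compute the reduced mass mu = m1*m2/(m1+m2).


mu = m1 * m2 / (m1 + m2)
= 91.59 * 32.53 / (91.59 + 32.53)
= 2979.4227 / 124.12
= 24.0044 u

24.0044


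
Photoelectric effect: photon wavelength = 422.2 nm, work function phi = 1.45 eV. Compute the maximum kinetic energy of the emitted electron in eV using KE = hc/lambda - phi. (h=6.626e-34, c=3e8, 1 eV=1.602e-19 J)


E_photon = hc / lambda
= (6.626e-34)(3e8) / (422.2e-9)
= 4.7082e-19 J
= 2.9389 eV
KE = E_photon - phi
= 2.9389 - 1.45
= 1.4889 eV

1.4889


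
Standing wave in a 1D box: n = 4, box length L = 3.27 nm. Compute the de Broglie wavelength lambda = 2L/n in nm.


lambda = 2L / n
= 2 * 3.27 / 4
= 6.54 / 4
= 1.635 nm

1.635


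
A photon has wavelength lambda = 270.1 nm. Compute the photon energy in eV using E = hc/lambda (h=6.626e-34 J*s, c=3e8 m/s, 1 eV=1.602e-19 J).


E = hc / lambda
= (6.626e-34)(3e8) / (270.1e-9)
= 1.9878e-25 / 2.7010e-07
= 7.3595e-19 J
Converting to eV: 7.3595e-19 / 1.602e-19
= 4.5939 eV

4.5939


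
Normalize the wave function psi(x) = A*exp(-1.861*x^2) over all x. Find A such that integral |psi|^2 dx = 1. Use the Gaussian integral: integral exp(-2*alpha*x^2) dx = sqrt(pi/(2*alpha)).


integral |psi|^2 dx = A^2 * sqrt(pi/(2*alpha)) = 1
A^2 = sqrt(2*alpha/pi)
= sqrt(2 * 1.861 / pi)
= 1.088462
A = sqrt(1.088462)
= 1.0433

1.0433


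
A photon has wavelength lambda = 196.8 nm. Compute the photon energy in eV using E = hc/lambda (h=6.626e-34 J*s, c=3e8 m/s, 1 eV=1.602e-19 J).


E = hc / lambda
= (6.626e-34)(3e8) / (196.8e-9)
= 1.9878e-25 / 1.9680e-07
= 1.0101e-18 J
Converting to eV: 1.0101e-18 / 1.602e-19
= 6.305 eV

6.305


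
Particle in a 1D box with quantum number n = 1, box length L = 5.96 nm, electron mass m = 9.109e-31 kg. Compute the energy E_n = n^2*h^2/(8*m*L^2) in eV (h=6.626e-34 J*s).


E = n^2 * h^2 / (8 * m * L^2)
= 1^2 * (6.626e-34)^2 / (8 * 9.109e-31 * (5.96e-9)^2)
= 1 * 4.3904e-67 / (8 * 9.109e-31 * 3.5522e-17)
= 1.6961e-21 J
= 0.0106 eV

0.0106


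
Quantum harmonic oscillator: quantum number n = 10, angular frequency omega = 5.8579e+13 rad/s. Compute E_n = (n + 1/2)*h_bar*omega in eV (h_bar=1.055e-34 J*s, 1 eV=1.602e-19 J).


E = (n + 1/2) * h_bar * omega
= (10 + 0.5) * 1.055e-34 * 5.8579e+13
= 10.5 * 6.1801e-21
= 6.4891e-20 J
= 0.4051 eV

0.4051


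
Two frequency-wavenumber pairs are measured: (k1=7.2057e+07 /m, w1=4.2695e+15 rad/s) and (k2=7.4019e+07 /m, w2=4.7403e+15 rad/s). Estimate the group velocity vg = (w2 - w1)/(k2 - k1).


vg = (w2 - w1) / (k2 - k1)
= (4.7403e+15 - 4.2695e+15) / (7.4019e+07 - 7.2057e+07)
= 4.7080e+14 / 1.9620e+06
= 2.3996e+08 m/s

2.3996e+08


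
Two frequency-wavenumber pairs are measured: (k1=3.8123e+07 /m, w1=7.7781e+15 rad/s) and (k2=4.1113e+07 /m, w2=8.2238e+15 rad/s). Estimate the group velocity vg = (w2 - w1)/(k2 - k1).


vg = (w2 - w1) / (k2 - k1)
= (8.2238e+15 - 7.7781e+15) / (4.1113e+07 - 3.8123e+07)
= 4.4570e+14 / 2.9900e+06
= 1.4906e+08 m/s

1.4906e+08


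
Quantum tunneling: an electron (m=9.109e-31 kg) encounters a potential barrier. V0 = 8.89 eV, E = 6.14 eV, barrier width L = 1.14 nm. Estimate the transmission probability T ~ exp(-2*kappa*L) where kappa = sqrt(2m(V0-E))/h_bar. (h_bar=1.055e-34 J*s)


V0 - E = 2.75 eV = 4.4055e-19 J
kappa = sqrt(2 * m * (V0-E)) / h_bar
= sqrt(2 * 9.109e-31 * 4.4055e-19) / 1.055e-34
= 8.4917e+09 /m
2*kappa*L = 2 * 8.4917e+09 * 1.14e-9
= 19.3611
T = exp(-19.3611) = 3.904587e-09

3.904587e-09


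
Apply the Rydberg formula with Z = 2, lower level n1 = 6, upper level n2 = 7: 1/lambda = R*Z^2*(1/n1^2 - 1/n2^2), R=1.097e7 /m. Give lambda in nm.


1/lambda = R * Z^2 * (1/n1^2 - 1/n2^2)
= 1.097e7 * 2^2 * (1/6^2 - 1/7^2)
= 1.097e7 * 4 * (0.027778 - 0.020408)
= 3.2338e+05 /m
lambda = 1 / 3.2338e+05
= 3092.3498 nm

3092.3498


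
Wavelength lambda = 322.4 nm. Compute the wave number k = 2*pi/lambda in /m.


k = 2 * pi / lambda
= 6.2832 / (322.4e-9)
= 6.2832 / 3.2240e-07
= 1.9489e+07 /m

1.9489e+07


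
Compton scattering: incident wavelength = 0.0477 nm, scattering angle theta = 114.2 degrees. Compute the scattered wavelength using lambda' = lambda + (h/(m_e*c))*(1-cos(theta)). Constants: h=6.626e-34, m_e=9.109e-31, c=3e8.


Compton wavelength: h/(m_e*c) = 2.4247e-12 m
d_lambda = 2.4247e-12 * (1 - cos(114.2 deg))
= 2.4247e-12 * 1.409923
= 3.4187e-12 m = 0.003419 nm
lambda' = 0.0477 + 0.003419
= 0.051119 nm

0.051119


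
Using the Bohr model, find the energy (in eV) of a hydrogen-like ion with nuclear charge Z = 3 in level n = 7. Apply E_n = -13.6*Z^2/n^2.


E_n = -13.6 * Z^2 / n^2
= -13.6 * 3^2 / 7^2
= -13.6 * 9 / 49
= -2.498 eV

-2.498


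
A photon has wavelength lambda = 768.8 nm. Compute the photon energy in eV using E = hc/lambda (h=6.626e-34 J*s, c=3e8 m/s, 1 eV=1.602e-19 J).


E = hc / lambda
= (6.626e-34)(3e8) / (768.8e-9)
= 1.9878e-25 / 7.6880e-07
= 2.5856e-19 J
Converting to eV: 2.5856e-19 / 1.602e-19
= 1.614 eV

1.614


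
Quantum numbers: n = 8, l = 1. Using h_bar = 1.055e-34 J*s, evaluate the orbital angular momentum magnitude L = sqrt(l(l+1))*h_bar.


L = sqrt(l*(l+1)) * h_bar
= sqrt(1 * 2) * 1.055e-34
= sqrt(2) * 1.055e-34
= 1.4142 * 1.055e-34
= 1.4920e-34 J*s

1.4920e-34


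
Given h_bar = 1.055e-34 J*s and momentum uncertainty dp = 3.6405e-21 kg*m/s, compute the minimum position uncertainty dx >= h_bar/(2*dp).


dx = h_bar / (2 * dp)
= 1.055e-34 / (2 * 3.6405e-21)
= 1.055e-34 / 7.2810e-21
= 1.4490e-14 m

1.4490e-14


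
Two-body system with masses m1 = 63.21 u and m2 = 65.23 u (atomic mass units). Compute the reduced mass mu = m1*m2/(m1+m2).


mu = m1 * m2 / (m1 + m2)
= 63.21 * 65.23 / (63.21 + 65.23)
= 4123.1883 / 128.44
= 32.1021 u

32.1021


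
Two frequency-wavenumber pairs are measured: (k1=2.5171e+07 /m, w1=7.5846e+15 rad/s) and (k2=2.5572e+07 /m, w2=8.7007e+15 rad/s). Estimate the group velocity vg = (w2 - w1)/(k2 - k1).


vg = (w2 - w1) / (k2 - k1)
= (8.7007e+15 - 7.5846e+15) / (2.5572e+07 - 2.5171e+07)
= 1.1161e+15 / 4.0100e+05
= 2.7833e+09 m/s

2.7833e+09


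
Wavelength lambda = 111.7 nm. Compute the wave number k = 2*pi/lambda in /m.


k = 2 * pi / lambda
= 6.2832 / (111.7e-9)
= 6.2832 / 1.1170e-07
= 5.6251e+07 /m

5.6251e+07


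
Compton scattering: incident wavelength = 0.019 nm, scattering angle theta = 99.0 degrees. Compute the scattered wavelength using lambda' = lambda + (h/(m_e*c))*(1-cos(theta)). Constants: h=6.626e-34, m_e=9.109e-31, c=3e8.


Compton wavelength: h/(m_e*c) = 2.4247e-12 m
d_lambda = 2.4247e-12 * (1 - cos(99.0 deg))
= 2.4247e-12 * 1.156434
= 2.8040e-12 m = 0.002804 nm
lambda' = 0.019 + 0.002804
= 0.021804 nm

0.021804


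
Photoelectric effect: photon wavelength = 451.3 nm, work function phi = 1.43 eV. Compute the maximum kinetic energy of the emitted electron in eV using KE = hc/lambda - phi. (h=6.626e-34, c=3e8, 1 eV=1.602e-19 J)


E_photon = hc / lambda
= (6.626e-34)(3e8) / (451.3e-9)
= 4.4046e-19 J
= 2.7494 eV
KE = E_photon - phi
= 2.7494 - 1.43
= 1.3194 eV

1.3194


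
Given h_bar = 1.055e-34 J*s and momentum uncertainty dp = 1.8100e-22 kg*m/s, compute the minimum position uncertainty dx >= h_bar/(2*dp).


dx = h_bar / (2 * dp)
= 1.055e-34 / (2 * 1.8100e-22)
= 1.055e-34 / 3.6200e-22
= 2.9144e-13 m

2.9144e-13


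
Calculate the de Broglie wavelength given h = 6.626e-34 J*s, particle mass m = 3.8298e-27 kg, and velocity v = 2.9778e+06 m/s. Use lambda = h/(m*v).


lambda = h / (m * v)
= 6.626e-34 / (3.8298e-27 * 2.9778e+06)
= 6.626e-34 / 1.1404e-20
= 5.8100e-14 m

5.8100e-14


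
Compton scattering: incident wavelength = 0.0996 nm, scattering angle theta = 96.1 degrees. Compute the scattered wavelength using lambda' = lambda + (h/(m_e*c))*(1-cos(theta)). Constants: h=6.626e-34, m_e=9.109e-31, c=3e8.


Compton wavelength: h/(m_e*c) = 2.4247e-12 m
d_lambda = 2.4247e-12 * (1 - cos(96.1 deg))
= 2.4247e-12 * 1.106264
= 2.6824e-12 m = 0.002682 nm
lambda' = 0.0996 + 0.002682
= 0.102282 nm

0.102282


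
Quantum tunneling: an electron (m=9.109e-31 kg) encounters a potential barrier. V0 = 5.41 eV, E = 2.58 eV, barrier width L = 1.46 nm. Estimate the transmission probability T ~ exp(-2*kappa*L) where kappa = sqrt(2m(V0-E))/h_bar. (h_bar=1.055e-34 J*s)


V0 - E = 2.83 eV = 4.5337e-19 J
kappa = sqrt(2 * m * (V0-E)) / h_bar
= sqrt(2 * 9.109e-31 * 4.5337e-19) / 1.055e-34
= 8.6143e+09 /m
2*kappa*L = 2 * 8.6143e+09 * 1.46e-9
= 25.1539
T = exp(-25.1539) = 1.190702e-11

1.190702e-11


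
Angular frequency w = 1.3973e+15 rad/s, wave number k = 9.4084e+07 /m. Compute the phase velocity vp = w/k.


vp = w / k
= 1.3973e+15 / 9.4084e+07
= 1.4852e+07 m/s

1.4852e+07


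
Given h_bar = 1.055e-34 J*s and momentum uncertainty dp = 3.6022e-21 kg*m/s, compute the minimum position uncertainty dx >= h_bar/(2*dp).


dx = h_bar / (2 * dp)
= 1.055e-34 / (2 * 3.6022e-21)
= 1.055e-34 / 7.2044e-21
= 1.4644e-14 m

1.4644e-14


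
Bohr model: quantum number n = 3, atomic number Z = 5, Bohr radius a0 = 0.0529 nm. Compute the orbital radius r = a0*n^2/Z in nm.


r = a0 * n^2 / Z
= 0.0529 * 3^2 / 5
= 0.0529 * 9 / 5
= 0.0952 nm

0.0952


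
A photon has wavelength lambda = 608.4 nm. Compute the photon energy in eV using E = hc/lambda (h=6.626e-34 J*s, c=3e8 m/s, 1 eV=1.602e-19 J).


E = hc / lambda
= (6.626e-34)(3e8) / (608.4e-9)
= 1.9878e-25 / 6.0840e-07
= 3.2673e-19 J
Converting to eV: 3.2673e-19 / 1.602e-19
= 2.0395 eV

2.0395


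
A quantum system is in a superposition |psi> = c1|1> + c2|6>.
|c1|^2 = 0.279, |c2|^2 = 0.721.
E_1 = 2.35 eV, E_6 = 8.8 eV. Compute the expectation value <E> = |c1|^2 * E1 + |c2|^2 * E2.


<E> = |c1|^2 * E1 + |c2|^2 * E2
= 0.279 * 2.35 + 0.721 * 8.8
= 0.6557 + 6.3448
= 7.0005 eV

7.0005


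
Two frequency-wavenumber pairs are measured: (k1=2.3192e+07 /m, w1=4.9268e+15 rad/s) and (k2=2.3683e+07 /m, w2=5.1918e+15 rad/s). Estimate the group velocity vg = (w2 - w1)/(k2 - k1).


vg = (w2 - w1) / (k2 - k1)
= (5.1918e+15 - 4.9268e+15) / (2.3683e+07 - 2.3192e+07)
= 2.6500e+14 / 4.9100e+05
= 5.3971e+08 m/s

5.3971e+08


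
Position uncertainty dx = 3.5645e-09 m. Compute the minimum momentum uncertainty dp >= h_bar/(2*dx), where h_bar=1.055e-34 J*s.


dp = h_bar / (2 * dx)
= 1.055e-34 / (2 * 3.5645e-09)
= 1.055e-34 / 7.1290e-09
= 1.4799e-26 kg*m/s

1.4799e-26


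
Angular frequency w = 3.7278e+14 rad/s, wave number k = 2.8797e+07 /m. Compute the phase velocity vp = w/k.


vp = w / k
= 3.7278e+14 / 2.8797e+07
= 1.2945e+07 m/s

1.2945e+07


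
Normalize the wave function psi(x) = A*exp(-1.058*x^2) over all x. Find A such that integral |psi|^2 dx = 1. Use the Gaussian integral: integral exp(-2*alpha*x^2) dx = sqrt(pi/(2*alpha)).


integral |psi|^2 dx = A^2 * sqrt(pi/(2*alpha)) = 1
A^2 = sqrt(2*alpha/pi)
= sqrt(2 * 1.058 / pi)
= 0.820697
A = sqrt(0.820697)
= 0.9059

0.9059


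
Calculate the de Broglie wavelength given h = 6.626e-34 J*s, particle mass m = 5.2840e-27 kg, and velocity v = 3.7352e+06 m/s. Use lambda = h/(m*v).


lambda = h / (m * v)
= 6.626e-34 / (5.2840e-27 * 3.7352e+06)
= 6.626e-34 / 1.9737e-20
= 3.3572e-14 m

3.3572e-14


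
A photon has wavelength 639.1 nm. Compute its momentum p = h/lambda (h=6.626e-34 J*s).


p = h / lambda
= 6.626e-34 / (639.1e-9)
= 6.626e-34 / 6.3910e-07
= 1.0368e-27 kg*m/s

1.0368e-27


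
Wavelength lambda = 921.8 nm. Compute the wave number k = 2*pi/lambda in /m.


k = 2 * pi / lambda
= 6.2832 / (921.8e-9)
= 6.2832 / 9.2180e-07
= 6.8162e+06 /m

6.8162e+06


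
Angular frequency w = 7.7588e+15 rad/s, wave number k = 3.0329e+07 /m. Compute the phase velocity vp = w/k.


vp = w / k
= 7.7588e+15 / 3.0329e+07
= 2.5582e+08 m/s

2.5582e+08


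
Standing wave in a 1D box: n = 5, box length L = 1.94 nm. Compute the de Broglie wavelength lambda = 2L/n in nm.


lambda = 2L / n
= 2 * 1.94 / 5
= 3.88 / 5
= 0.776 nm

0.776


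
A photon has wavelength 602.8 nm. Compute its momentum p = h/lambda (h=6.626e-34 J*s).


p = h / lambda
= 6.626e-34 / (602.8e-9)
= 6.626e-34 / 6.0280e-07
= 1.0992e-27 kg*m/s

1.0992e-27


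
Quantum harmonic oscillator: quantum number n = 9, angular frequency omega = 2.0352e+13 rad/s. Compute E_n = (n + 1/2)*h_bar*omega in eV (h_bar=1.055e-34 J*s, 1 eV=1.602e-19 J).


E = (n + 1/2) * h_bar * omega
= (9 + 0.5) * 1.055e-34 * 2.0352e+13
= 9.5 * 2.1471e-21
= 2.0398e-20 J
= 0.1273 eV

0.1273


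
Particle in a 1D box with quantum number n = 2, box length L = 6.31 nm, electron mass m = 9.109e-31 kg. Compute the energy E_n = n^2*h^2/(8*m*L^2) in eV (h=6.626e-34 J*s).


E = n^2 * h^2 / (8 * m * L^2)
= 2^2 * (6.626e-34)^2 / (8 * 9.109e-31 * (6.31e-9)^2)
= 4 * 4.3904e-67 / (8 * 9.109e-31 * 3.9816e-17)
= 6.0526e-21 J
= 0.0378 eV

0.0378


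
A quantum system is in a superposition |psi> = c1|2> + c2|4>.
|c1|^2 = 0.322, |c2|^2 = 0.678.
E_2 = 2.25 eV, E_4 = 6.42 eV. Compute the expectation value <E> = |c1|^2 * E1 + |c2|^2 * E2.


<E> = |c1|^2 * E1 + |c2|^2 * E2
= 0.322 * 2.25 + 0.678 * 6.42
= 0.7245 + 4.3528
= 5.0773 eV

5.0773


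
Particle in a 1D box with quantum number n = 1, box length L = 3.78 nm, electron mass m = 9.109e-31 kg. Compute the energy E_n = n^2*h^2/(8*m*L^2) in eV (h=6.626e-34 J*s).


E = n^2 * h^2 / (8 * m * L^2)
= 1^2 * (6.626e-34)^2 / (8 * 9.109e-31 * (3.78e-9)^2)
= 1 * 4.3904e-67 / (8 * 9.109e-31 * 1.4288e-17)
= 4.2166e-21 J
= 0.0263 eV

0.0263


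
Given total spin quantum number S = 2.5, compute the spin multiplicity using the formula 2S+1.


Spin multiplicity = 2S + 1
= 2 * 2.5 + 1
= 5.0 + 1
= 6

6


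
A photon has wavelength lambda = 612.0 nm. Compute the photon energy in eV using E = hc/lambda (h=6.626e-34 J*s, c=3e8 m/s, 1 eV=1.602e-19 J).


E = hc / lambda
= (6.626e-34)(3e8) / (612.0e-9)
= 1.9878e-25 / 6.1200e-07
= 3.2480e-19 J
Converting to eV: 3.2480e-19 / 1.602e-19
= 2.0275 eV

2.0275


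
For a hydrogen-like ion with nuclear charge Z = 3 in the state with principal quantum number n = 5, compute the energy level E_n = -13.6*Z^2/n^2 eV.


E_n = -13.6 * Z^2 / n^2
= -13.6 * 3^2 / 5^2
= -13.6 * 9 / 25
= -4.896 eV

-4.896


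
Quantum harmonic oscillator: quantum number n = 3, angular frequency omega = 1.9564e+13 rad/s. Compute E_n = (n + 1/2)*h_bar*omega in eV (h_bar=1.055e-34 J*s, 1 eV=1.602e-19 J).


E = (n + 1/2) * h_bar * omega
= (3 + 0.5) * 1.055e-34 * 1.9564e+13
= 3.5 * 2.0640e-21
= 7.2240e-21 J
= 0.0451 eV

0.0451


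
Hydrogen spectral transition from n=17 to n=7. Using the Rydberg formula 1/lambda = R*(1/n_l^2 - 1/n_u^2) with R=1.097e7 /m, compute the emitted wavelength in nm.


1/lambda = R * (1/n_l^2 - 1/n_u^2)
= 1.097e7 * (1/7^2 - 1/17^2)
= 1.097e7 * (0.020408 - 0.00346)
= 1.097e7 * 0.016948
= 1.8592e+05 /m
lambda = 1 / 1.8592e+05 = 5378.6843 nm

5378.6843


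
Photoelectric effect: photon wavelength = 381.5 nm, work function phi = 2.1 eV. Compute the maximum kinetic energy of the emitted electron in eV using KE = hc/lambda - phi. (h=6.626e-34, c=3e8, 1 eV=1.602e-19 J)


E_photon = hc / lambda
= (6.626e-34)(3e8) / (381.5e-9)
= 5.2105e-19 J
= 3.2525 eV
KE = E_photon - phi
= 3.2525 - 2.1
= 1.1525 eV

1.1525


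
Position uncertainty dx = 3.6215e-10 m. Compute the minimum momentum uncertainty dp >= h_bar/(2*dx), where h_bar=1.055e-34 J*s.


dp = h_bar / (2 * dx)
= 1.055e-34 / (2 * 3.6215e-10)
= 1.055e-34 / 7.2430e-10
= 1.4566e-25 kg*m/s

1.4566e-25


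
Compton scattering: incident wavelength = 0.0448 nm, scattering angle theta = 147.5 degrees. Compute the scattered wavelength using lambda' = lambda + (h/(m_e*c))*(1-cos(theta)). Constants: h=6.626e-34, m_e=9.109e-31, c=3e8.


Compton wavelength: h/(m_e*c) = 2.4247e-12 m
d_lambda = 2.4247e-12 * (1 - cos(147.5 deg))
= 2.4247e-12 * 1.843391
= 4.4697e-12 m = 0.00447 nm
lambda' = 0.0448 + 0.00447
= 0.04927 nm

0.04927


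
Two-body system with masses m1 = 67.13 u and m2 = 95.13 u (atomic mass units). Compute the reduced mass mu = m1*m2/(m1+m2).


mu = m1 * m2 / (m1 + m2)
= 67.13 * 95.13 / (67.13 + 95.13)
= 6386.0769 / 162.26
= 39.3571 u

39.3571


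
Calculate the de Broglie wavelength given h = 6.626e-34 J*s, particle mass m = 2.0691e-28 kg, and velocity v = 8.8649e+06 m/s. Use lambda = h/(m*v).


lambda = h / (m * v)
= 6.626e-34 / (2.0691e-28 * 8.8649e+06)
= 6.626e-34 / 1.8342e-21
= 3.6124e-13 m

3.6124e-13


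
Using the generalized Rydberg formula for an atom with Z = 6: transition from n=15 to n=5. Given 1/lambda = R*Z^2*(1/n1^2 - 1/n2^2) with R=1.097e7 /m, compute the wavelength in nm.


1/lambda = R * Z^2 * (1/n1^2 - 1/n2^2)
= 1.097e7 * 6^2 * (1/5^2 - 1/15^2)
= 1.097e7 * 36 * (0.04 - 0.004444)
= 1.4042e+07 /m
lambda = 1 / 1.4042e+07
= 71.217 nm

71.217


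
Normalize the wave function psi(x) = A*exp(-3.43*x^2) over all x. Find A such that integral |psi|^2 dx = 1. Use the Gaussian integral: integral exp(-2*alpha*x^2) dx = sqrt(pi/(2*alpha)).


integral |psi|^2 dx = A^2 * sqrt(pi/(2*alpha)) = 1
A^2 = sqrt(2*alpha/pi)
= sqrt(2 * 3.43 / pi)
= 1.477703
A = sqrt(1.477703)
= 1.2156

1.2156


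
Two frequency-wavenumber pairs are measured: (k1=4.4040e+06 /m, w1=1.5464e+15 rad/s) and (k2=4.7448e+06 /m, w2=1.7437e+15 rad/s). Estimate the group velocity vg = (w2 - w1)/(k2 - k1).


vg = (w2 - w1) / (k2 - k1)
= (1.7437e+15 - 1.5464e+15) / (4.7448e+06 - 4.4040e+06)
= 1.9730e+14 / 3.4080e+05
= 5.7893e+08 m/s

5.7893e+08


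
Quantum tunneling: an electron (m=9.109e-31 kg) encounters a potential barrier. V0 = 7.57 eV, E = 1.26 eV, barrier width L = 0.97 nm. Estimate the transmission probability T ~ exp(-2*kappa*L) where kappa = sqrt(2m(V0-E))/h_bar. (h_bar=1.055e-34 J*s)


V0 - E = 6.31 eV = 1.0109e-18 J
kappa = sqrt(2 * m * (V0-E)) / h_bar
= sqrt(2 * 9.109e-31 * 1.0109e-18) / 1.055e-34
= 1.2863e+10 /m
2*kappa*L = 2 * 1.2863e+10 * 0.97e-9
= 24.9543
T = exp(-24.9543) = 1.453721e-11

1.453721e-11


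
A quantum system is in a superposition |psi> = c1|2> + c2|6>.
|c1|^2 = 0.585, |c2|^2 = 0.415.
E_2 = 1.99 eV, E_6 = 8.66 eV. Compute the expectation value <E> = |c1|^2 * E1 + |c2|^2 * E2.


<E> = |c1|^2 * E1 + |c2|^2 * E2
= 0.585 * 1.99 + 0.415 * 8.66
= 1.1642 + 3.5939
= 4.758 eV

4.758


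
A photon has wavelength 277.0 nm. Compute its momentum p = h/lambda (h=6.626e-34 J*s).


p = h / lambda
= 6.626e-34 / (277.0e-9)
= 6.626e-34 / 2.7700e-07
= 2.3921e-27 kg*m/s

2.3921e-27


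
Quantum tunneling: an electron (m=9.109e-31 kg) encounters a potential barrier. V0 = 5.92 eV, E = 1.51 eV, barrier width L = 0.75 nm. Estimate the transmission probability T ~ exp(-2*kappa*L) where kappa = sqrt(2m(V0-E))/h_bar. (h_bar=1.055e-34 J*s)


V0 - E = 4.41 eV = 7.0648e-19 J
kappa = sqrt(2 * m * (V0-E)) / h_bar
= sqrt(2 * 9.109e-31 * 7.0648e-19) / 1.055e-34
= 1.0753e+10 /m
2*kappa*L = 2 * 1.0753e+10 * 0.75e-9
= 16.1302
T = exp(-16.1302) = 9.879706e-08

9.879706e-08


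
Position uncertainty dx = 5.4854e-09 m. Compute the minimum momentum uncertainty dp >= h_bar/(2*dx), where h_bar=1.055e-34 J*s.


dp = h_bar / (2 * dx)
= 1.055e-34 / (2 * 5.4854e-09)
= 1.055e-34 / 1.0971e-08
= 9.6164e-27 kg*m/s

9.6164e-27


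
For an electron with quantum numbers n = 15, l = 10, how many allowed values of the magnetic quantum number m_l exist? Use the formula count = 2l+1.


m_l ranges from -l to +l in integer steps
So m_l goes from -10 to +10
Count = 2l + 1 = 2*10 + 1
= 21

21


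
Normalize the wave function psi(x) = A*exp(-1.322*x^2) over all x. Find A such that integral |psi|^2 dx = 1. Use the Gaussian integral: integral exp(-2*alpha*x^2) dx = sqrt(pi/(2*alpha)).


integral |psi|^2 dx = A^2 * sqrt(pi/(2*alpha)) = 1
A^2 = sqrt(2*alpha/pi)
= sqrt(2 * 1.322 / pi)
= 0.917394
A = sqrt(0.917394)
= 0.9578

0.9578


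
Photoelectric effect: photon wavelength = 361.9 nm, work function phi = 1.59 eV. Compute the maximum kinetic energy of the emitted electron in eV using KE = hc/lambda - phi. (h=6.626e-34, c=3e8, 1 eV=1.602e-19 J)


E_photon = hc / lambda
= (6.626e-34)(3e8) / (361.9e-9)
= 5.4927e-19 J
= 3.4286 eV
KE = E_photon - phi
= 3.4286 - 1.59
= 1.8386 eV

1.8386


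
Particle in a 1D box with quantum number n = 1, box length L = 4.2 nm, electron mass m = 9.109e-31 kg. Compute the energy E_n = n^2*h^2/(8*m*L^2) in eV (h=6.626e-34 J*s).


E = n^2 * h^2 / (8 * m * L^2)
= 1^2 * (6.626e-34)^2 / (8 * 9.109e-31 * (4.2e-9)^2)
= 1 * 4.3904e-67 / (8 * 9.109e-31 * 1.7640e-17)
= 3.4154e-21 J
= 0.0213 eV

0.0213


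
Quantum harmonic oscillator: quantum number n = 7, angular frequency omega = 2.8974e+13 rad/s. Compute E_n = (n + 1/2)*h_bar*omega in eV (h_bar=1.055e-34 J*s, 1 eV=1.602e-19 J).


E = (n + 1/2) * h_bar * omega
= (7 + 0.5) * 1.055e-34 * 2.8974e+13
= 7.5 * 3.0568e-21
= 2.2926e-20 J
= 0.1431 eV

0.1431


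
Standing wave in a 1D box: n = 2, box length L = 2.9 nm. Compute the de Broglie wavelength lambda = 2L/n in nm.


lambda = 2L / n
= 2 * 2.9 / 2
= 5.8 / 2
= 2.9 nm

2.9


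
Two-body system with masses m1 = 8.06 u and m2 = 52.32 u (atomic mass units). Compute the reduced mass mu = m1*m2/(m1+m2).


mu = m1 * m2 / (m1 + m2)
= 8.06 * 52.32 / (8.06 + 52.32)
= 421.6992 / 60.38
= 6.9841 u

6.9841


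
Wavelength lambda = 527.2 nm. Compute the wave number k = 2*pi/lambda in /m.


k = 2 * pi / lambda
= 6.2832 / (527.2e-9)
= 6.2832 / 5.2720e-07
= 1.1918e+07 /m

1.1918e+07


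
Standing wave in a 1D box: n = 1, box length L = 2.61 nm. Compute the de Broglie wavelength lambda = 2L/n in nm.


lambda = 2L / n
= 2 * 2.61 / 1
= 5.22 / 1
= 5.22 nm

5.22


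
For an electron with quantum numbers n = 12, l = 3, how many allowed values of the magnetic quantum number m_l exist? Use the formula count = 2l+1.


m_l ranges from -l to +l in integer steps
So m_l goes from -3 to +3
Count = 2l + 1 = 2*3 + 1
= 7

7


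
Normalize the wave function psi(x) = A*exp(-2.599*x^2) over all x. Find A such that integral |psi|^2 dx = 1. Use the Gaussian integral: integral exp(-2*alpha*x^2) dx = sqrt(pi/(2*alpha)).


integral |psi|^2 dx = A^2 * sqrt(pi/(2*alpha)) = 1
A^2 = sqrt(2*alpha/pi)
= sqrt(2 * 2.599 / pi)
= 1.286303
A = sqrt(1.286303)
= 1.1342

1.1342


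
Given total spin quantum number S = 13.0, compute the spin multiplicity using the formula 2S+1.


Spin multiplicity = 2S + 1
= 2 * 13.0 + 1
= 26.0 + 1
= 27

27


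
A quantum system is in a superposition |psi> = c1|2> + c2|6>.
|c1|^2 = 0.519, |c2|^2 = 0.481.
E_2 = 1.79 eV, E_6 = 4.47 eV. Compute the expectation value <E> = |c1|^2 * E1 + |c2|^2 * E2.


<E> = |c1|^2 * E1 + |c2|^2 * E2
= 0.519 * 1.79 + 0.481 * 4.47
= 0.929 + 2.1501
= 3.0791 eV

3.0791


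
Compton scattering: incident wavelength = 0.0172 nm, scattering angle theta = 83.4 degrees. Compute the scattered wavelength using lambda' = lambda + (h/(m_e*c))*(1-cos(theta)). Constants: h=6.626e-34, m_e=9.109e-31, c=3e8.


Compton wavelength: h/(m_e*c) = 2.4247e-12 m
d_lambda = 2.4247e-12 * (1 - cos(83.4 deg))
= 2.4247e-12 * 0.885063
= 2.1460e-12 m = 0.002146 nm
lambda' = 0.0172 + 0.002146
= 0.019346 nm

0.019346


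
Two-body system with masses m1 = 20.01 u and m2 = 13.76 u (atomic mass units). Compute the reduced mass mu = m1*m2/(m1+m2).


mu = m1 * m2 / (m1 + m2)
= 20.01 * 13.76 / (20.01 + 13.76)
= 275.3376 / 33.77
= 8.1533 u

8.1533


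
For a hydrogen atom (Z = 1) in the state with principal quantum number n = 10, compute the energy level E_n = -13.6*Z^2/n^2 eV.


E_n = -13.6 * Z^2 / n^2
= -13.6 * 1^2 / 10^2
= -13.6 * 1 / 100
= -0.136 eV

-0.136


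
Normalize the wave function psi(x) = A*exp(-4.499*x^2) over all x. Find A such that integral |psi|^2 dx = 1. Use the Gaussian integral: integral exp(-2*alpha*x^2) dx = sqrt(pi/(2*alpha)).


integral |psi|^2 dx = A^2 * sqrt(pi/(2*alpha)) = 1
A^2 = sqrt(2*alpha/pi)
= sqrt(2 * 4.499 / pi)
= 1.692381
A = sqrt(1.692381)
= 1.3009

1.3009


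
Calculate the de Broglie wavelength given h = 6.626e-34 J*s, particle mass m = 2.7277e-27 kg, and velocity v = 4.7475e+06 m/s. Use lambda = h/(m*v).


lambda = h / (m * v)
= 6.626e-34 / (2.7277e-27 * 4.7475e+06)
= 6.626e-34 / 1.2950e-20
= 5.1167e-14 m

5.1167e-14


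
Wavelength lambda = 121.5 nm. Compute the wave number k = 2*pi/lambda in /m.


k = 2 * pi / lambda
= 6.2832 / (121.5e-9)
= 6.2832 / 1.2150e-07
= 5.1713e+07 /m

5.1713e+07


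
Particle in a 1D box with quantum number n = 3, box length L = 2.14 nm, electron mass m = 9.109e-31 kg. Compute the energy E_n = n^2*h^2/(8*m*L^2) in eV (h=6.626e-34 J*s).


E = n^2 * h^2 / (8 * m * L^2)
= 3^2 * (6.626e-34)^2 / (8 * 9.109e-31 * (2.14e-9)^2)
= 9 * 4.3904e-67 / (8 * 9.109e-31 * 4.5796e-18)
= 1.1840e-19 J
= 0.7391 eV

0.7391


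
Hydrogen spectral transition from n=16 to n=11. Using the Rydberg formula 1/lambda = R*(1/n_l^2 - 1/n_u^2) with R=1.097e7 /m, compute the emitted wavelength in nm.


1/lambda = R * (1/n_l^2 - 1/n_u^2)
= 1.097e7 * (1/11^2 - 1/16^2)
= 1.097e7 * (0.008264 - 0.003906)
= 1.097e7 * 0.004358
= 4.7810e+04 /m
lambda = 1 / 4.7810e+04 = 20916.3037 nm

20916.3037


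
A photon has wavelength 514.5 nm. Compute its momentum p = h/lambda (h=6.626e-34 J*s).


p = h / lambda
= 6.626e-34 / (514.5e-9)
= 6.626e-34 / 5.1450e-07
= 1.2879e-27 kg*m/s

1.2879e-27


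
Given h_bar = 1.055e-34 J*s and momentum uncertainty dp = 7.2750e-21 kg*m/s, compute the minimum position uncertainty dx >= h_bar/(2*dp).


dx = h_bar / (2 * dp)
= 1.055e-34 / (2 * 7.2750e-21)
= 1.055e-34 / 1.4550e-20
= 7.2509e-15 m

7.2509e-15


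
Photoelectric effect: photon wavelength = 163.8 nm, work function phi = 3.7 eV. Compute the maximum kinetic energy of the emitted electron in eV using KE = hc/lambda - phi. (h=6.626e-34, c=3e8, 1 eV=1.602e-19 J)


E_photon = hc / lambda
= (6.626e-34)(3e8) / (163.8e-9)
= 1.2136e-18 J
= 7.5752 eV
KE = E_photon - phi
= 7.5752 - 3.7
= 3.8752 eV

3.8752


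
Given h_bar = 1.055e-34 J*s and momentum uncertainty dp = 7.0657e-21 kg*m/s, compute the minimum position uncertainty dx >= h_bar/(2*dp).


dx = h_bar / (2 * dp)
= 1.055e-34 / (2 * 7.0657e-21)
= 1.055e-34 / 1.4131e-20
= 7.4656e-15 m

7.4656e-15


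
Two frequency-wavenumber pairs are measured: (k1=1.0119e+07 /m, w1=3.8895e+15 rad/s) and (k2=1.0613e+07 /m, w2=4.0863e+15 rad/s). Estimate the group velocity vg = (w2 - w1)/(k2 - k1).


vg = (w2 - w1) / (k2 - k1)
= (4.0863e+15 - 3.8895e+15) / (1.0613e+07 - 1.0119e+07)
= 1.9680e+14 / 4.9400e+05
= 3.9838e+08 m/s

3.9838e+08


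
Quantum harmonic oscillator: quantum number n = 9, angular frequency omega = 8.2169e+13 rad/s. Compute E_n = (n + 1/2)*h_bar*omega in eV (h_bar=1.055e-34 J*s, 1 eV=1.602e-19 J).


E = (n + 1/2) * h_bar * omega
= (9 + 0.5) * 1.055e-34 * 8.2169e+13
= 9.5 * 8.6688e-21
= 8.2354e-20 J
= 0.5141 eV

0.5141


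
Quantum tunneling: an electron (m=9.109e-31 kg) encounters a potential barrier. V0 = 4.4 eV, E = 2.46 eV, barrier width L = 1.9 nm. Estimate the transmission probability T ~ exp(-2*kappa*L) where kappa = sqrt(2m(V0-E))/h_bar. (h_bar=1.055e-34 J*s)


V0 - E = 1.94 eV = 3.1079e-19 J
kappa = sqrt(2 * m * (V0-E)) / h_bar
= sqrt(2 * 9.109e-31 * 3.1079e-19) / 1.055e-34
= 7.1323e+09 /m
2*kappa*L = 2 * 7.1323e+09 * 1.9e-9
= 27.1028
T = exp(-27.1028) = 1.695971e-12

1.695971e-12


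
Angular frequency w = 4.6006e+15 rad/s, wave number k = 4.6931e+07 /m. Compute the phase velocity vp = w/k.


vp = w / k
= 4.6006e+15 / 4.6931e+07
= 9.8029e+07 m/s

9.8029e+07


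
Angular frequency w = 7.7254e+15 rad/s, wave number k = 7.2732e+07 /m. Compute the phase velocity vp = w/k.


vp = w / k
= 7.7254e+15 / 7.2732e+07
= 1.0622e+08 m/s

1.0622e+08
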